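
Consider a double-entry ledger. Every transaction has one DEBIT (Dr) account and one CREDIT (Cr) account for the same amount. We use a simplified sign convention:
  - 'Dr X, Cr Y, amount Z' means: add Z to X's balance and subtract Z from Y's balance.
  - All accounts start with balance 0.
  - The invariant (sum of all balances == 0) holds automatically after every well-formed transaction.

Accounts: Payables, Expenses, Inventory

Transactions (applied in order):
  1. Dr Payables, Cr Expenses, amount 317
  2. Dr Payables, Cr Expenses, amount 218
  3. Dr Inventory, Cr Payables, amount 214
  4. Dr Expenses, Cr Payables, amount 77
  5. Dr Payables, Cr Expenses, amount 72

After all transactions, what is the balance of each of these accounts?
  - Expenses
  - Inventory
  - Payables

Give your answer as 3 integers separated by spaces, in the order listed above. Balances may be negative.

Answer: -530 214 316

Derivation:
After txn 1 (Dr Payables, Cr Expenses, amount 317): Expenses=-317 Payables=317
After txn 2 (Dr Payables, Cr Expenses, amount 218): Expenses=-535 Payables=535
After txn 3 (Dr Inventory, Cr Payables, amount 214): Expenses=-535 Inventory=214 Payables=321
After txn 4 (Dr Expenses, Cr Payables, amount 77): Expenses=-458 Inventory=214 Payables=244
After txn 5 (Dr Payables, Cr Expenses, amount 72): Expenses=-530 Inventory=214 Payables=316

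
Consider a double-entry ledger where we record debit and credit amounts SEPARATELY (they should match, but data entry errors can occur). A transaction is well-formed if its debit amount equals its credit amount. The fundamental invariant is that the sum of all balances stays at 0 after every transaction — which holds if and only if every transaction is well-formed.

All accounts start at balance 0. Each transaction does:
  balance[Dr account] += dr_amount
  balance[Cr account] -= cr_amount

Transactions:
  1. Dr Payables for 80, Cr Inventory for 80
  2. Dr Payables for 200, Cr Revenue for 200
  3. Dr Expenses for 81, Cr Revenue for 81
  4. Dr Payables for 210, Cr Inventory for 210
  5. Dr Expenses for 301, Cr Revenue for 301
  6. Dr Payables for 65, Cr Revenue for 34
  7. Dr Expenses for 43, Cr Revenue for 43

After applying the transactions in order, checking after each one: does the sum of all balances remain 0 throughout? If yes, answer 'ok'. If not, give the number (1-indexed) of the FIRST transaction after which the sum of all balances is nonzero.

After txn 1: dr=80 cr=80 sum_balances=0
After txn 2: dr=200 cr=200 sum_balances=0
After txn 3: dr=81 cr=81 sum_balances=0
After txn 4: dr=210 cr=210 sum_balances=0
After txn 5: dr=301 cr=301 sum_balances=0
After txn 6: dr=65 cr=34 sum_balances=31
After txn 7: dr=43 cr=43 sum_balances=31

Answer: 6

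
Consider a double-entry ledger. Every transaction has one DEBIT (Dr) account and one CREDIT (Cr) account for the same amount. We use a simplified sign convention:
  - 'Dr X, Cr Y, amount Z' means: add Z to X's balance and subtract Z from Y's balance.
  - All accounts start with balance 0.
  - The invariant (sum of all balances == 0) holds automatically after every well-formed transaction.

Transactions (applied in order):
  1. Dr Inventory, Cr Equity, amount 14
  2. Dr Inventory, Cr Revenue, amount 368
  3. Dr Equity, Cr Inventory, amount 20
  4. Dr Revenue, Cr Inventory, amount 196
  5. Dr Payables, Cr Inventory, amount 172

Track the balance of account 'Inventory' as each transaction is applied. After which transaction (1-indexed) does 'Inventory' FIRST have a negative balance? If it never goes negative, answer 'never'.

Answer: 5

Derivation:
After txn 1: Inventory=14
After txn 2: Inventory=382
After txn 3: Inventory=362
After txn 4: Inventory=166
After txn 5: Inventory=-6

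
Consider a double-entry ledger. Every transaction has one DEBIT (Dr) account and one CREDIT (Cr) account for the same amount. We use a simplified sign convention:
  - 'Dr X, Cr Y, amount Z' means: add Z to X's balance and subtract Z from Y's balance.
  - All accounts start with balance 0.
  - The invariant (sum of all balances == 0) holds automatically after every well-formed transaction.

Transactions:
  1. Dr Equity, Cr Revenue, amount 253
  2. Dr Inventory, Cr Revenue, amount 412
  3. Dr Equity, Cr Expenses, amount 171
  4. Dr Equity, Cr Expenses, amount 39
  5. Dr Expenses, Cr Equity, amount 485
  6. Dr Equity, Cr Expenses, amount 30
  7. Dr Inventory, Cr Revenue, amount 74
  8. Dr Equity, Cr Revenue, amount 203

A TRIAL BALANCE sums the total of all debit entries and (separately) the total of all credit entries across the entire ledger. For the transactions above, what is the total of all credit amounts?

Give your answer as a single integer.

Txn 1: credit+=253
Txn 2: credit+=412
Txn 3: credit+=171
Txn 4: credit+=39
Txn 5: credit+=485
Txn 6: credit+=30
Txn 7: credit+=74
Txn 8: credit+=203
Total credits = 1667

Answer: 1667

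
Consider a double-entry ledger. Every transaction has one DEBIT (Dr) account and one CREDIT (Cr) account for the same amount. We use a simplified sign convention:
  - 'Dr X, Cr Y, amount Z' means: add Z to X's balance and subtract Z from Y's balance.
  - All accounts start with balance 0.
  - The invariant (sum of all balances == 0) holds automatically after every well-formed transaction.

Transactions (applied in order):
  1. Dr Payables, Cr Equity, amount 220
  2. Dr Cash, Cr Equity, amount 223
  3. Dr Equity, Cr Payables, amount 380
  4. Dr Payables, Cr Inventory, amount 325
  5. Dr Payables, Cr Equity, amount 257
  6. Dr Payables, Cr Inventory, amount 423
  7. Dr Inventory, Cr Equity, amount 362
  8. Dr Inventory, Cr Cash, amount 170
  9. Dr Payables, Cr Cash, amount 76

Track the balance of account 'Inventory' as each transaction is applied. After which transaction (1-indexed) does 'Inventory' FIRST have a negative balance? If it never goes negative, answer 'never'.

Answer: 4

Derivation:
After txn 1: Inventory=0
After txn 2: Inventory=0
After txn 3: Inventory=0
After txn 4: Inventory=-325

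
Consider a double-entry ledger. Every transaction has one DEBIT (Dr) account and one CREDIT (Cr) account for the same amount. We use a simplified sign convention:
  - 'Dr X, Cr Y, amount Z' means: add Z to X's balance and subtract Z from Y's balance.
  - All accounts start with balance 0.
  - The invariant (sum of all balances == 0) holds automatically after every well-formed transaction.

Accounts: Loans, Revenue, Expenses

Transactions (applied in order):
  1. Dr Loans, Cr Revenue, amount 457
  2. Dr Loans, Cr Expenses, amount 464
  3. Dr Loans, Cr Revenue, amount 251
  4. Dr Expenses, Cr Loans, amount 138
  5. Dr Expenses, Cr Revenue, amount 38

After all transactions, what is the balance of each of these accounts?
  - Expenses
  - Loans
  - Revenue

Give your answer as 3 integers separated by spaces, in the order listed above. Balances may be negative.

Answer: -288 1034 -746

Derivation:
After txn 1 (Dr Loans, Cr Revenue, amount 457): Loans=457 Revenue=-457
After txn 2 (Dr Loans, Cr Expenses, amount 464): Expenses=-464 Loans=921 Revenue=-457
After txn 3 (Dr Loans, Cr Revenue, amount 251): Expenses=-464 Loans=1172 Revenue=-708
After txn 4 (Dr Expenses, Cr Loans, amount 138): Expenses=-326 Loans=1034 Revenue=-708
After txn 5 (Dr Expenses, Cr Revenue, amount 38): Expenses=-288 Loans=1034 Revenue=-746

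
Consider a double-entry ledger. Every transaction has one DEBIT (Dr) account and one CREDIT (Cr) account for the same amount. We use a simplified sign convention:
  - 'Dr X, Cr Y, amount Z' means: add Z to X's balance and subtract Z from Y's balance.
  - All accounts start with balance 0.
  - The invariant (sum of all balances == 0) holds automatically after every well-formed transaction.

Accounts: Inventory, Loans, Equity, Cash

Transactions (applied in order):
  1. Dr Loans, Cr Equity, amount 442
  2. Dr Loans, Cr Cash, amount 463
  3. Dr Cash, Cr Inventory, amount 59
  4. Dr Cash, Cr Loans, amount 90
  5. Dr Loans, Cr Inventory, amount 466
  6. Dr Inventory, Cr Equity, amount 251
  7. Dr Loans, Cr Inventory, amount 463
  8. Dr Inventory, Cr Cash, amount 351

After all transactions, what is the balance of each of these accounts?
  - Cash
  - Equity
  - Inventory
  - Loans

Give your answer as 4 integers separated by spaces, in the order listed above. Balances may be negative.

After txn 1 (Dr Loans, Cr Equity, amount 442): Equity=-442 Loans=442
After txn 2 (Dr Loans, Cr Cash, amount 463): Cash=-463 Equity=-442 Loans=905
After txn 3 (Dr Cash, Cr Inventory, amount 59): Cash=-404 Equity=-442 Inventory=-59 Loans=905
After txn 4 (Dr Cash, Cr Loans, amount 90): Cash=-314 Equity=-442 Inventory=-59 Loans=815
After txn 5 (Dr Loans, Cr Inventory, amount 466): Cash=-314 Equity=-442 Inventory=-525 Loans=1281
After txn 6 (Dr Inventory, Cr Equity, amount 251): Cash=-314 Equity=-693 Inventory=-274 Loans=1281
After txn 7 (Dr Loans, Cr Inventory, amount 463): Cash=-314 Equity=-693 Inventory=-737 Loans=1744
After txn 8 (Dr Inventory, Cr Cash, amount 351): Cash=-665 Equity=-693 Inventory=-386 Loans=1744

Answer: -665 -693 -386 1744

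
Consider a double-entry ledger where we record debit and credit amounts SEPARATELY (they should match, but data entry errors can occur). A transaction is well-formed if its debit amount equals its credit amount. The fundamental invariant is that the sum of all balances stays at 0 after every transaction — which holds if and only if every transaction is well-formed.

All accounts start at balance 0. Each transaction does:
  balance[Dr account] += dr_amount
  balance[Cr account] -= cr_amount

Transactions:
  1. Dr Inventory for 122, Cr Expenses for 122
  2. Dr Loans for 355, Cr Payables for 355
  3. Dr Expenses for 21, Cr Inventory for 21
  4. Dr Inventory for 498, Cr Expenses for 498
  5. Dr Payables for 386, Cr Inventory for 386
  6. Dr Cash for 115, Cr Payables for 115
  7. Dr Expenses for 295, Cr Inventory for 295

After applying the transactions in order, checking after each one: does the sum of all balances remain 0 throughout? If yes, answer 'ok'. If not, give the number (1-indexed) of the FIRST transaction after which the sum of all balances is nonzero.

Answer: ok

Derivation:
After txn 1: dr=122 cr=122 sum_balances=0
After txn 2: dr=355 cr=355 sum_balances=0
After txn 3: dr=21 cr=21 sum_balances=0
After txn 4: dr=498 cr=498 sum_balances=0
After txn 5: dr=386 cr=386 sum_balances=0
After txn 6: dr=115 cr=115 sum_balances=0
After txn 7: dr=295 cr=295 sum_balances=0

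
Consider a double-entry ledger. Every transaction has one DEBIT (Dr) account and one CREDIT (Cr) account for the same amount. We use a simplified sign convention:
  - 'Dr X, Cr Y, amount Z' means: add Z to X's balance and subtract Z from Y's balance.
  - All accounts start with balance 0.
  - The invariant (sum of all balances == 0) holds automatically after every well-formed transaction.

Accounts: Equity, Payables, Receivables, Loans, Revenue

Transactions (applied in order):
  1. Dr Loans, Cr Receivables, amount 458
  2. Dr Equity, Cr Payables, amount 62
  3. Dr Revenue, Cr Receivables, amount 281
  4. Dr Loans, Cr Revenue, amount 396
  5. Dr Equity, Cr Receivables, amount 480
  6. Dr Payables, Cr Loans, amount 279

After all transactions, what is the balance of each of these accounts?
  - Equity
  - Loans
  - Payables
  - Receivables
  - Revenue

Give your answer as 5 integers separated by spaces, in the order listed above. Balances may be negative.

After txn 1 (Dr Loans, Cr Receivables, amount 458): Loans=458 Receivables=-458
After txn 2 (Dr Equity, Cr Payables, amount 62): Equity=62 Loans=458 Payables=-62 Receivables=-458
After txn 3 (Dr Revenue, Cr Receivables, amount 281): Equity=62 Loans=458 Payables=-62 Receivables=-739 Revenue=281
After txn 4 (Dr Loans, Cr Revenue, amount 396): Equity=62 Loans=854 Payables=-62 Receivables=-739 Revenue=-115
After txn 5 (Dr Equity, Cr Receivables, amount 480): Equity=542 Loans=854 Payables=-62 Receivables=-1219 Revenue=-115
After txn 6 (Dr Payables, Cr Loans, amount 279): Equity=542 Loans=575 Payables=217 Receivables=-1219 Revenue=-115

Answer: 542 575 217 -1219 -115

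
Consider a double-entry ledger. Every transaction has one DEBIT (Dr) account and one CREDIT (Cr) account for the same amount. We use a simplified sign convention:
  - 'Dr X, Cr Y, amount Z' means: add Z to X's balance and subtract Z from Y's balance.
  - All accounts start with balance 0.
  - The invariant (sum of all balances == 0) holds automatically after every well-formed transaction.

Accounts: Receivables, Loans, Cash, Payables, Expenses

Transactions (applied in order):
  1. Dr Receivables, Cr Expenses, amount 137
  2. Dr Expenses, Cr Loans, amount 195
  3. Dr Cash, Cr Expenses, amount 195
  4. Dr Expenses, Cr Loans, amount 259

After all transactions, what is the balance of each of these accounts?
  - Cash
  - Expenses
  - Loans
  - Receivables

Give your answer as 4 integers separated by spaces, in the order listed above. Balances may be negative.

After txn 1 (Dr Receivables, Cr Expenses, amount 137): Expenses=-137 Receivables=137
After txn 2 (Dr Expenses, Cr Loans, amount 195): Expenses=58 Loans=-195 Receivables=137
After txn 3 (Dr Cash, Cr Expenses, amount 195): Cash=195 Expenses=-137 Loans=-195 Receivables=137
After txn 4 (Dr Expenses, Cr Loans, amount 259): Cash=195 Expenses=122 Loans=-454 Receivables=137

Answer: 195 122 -454 137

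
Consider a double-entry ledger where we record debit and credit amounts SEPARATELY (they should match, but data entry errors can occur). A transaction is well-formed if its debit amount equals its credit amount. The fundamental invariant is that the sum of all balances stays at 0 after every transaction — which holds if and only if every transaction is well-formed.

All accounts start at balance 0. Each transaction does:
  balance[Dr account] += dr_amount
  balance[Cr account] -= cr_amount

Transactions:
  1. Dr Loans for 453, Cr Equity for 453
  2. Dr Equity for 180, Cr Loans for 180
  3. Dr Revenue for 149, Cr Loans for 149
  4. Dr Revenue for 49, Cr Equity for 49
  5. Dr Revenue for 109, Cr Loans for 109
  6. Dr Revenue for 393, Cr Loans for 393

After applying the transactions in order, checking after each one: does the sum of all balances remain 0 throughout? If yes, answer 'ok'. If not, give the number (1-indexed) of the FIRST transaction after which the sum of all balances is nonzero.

After txn 1: dr=453 cr=453 sum_balances=0
After txn 2: dr=180 cr=180 sum_balances=0
After txn 3: dr=149 cr=149 sum_balances=0
After txn 4: dr=49 cr=49 sum_balances=0
After txn 5: dr=109 cr=109 sum_balances=0
After txn 6: dr=393 cr=393 sum_balances=0

Answer: ok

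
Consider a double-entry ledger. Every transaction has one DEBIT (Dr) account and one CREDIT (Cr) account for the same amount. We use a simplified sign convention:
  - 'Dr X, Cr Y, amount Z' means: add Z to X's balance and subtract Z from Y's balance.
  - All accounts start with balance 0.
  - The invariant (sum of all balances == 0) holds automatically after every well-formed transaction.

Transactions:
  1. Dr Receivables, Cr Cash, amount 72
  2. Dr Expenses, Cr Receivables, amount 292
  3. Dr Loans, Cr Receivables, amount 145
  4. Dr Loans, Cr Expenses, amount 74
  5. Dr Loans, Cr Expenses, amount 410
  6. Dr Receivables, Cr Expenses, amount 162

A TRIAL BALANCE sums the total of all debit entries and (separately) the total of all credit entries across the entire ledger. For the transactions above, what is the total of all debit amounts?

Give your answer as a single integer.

Txn 1: debit+=72
Txn 2: debit+=292
Txn 3: debit+=145
Txn 4: debit+=74
Txn 5: debit+=410
Txn 6: debit+=162
Total debits = 1155

Answer: 1155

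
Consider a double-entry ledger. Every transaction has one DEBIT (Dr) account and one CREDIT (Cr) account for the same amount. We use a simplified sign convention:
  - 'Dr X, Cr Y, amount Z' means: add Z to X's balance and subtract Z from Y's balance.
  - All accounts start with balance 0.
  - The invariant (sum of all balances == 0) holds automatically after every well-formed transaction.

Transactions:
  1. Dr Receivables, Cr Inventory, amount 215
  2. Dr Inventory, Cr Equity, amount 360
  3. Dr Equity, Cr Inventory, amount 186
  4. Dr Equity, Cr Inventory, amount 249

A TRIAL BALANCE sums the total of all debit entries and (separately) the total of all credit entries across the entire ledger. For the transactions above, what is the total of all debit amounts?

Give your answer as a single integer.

Answer: 1010

Derivation:
Txn 1: debit+=215
Txn 2: debit+=360
Txn 3: debit+=186
Txn 4: debit+=249
Total debits = 1010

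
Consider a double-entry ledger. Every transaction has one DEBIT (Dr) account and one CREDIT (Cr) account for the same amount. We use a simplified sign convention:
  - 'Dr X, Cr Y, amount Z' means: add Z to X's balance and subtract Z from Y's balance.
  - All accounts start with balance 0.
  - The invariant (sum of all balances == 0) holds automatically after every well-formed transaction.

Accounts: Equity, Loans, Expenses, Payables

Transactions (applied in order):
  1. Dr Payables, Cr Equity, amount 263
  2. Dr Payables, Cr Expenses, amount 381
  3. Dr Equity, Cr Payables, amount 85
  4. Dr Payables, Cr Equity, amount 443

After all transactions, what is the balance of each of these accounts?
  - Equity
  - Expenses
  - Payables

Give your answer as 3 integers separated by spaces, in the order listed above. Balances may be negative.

After txn 1 (Dr Payables, Cr Equity, amount 263): Equity=-263 Payables=263
After txn 2 (Dr Payables, Cr Expenses, amount 381): Equity=-263 Expenses=-381 Payables=644
After txn 3 (Dr Equity, Cr Payables, amount 85): Equity=-178 Expenses=-381 Payables=559
After txn 4 (Dr Payables, Cr Equity, amount 443): Equity=-621 Expenses=-381 Payables=1002

Answer: -621 -381 1002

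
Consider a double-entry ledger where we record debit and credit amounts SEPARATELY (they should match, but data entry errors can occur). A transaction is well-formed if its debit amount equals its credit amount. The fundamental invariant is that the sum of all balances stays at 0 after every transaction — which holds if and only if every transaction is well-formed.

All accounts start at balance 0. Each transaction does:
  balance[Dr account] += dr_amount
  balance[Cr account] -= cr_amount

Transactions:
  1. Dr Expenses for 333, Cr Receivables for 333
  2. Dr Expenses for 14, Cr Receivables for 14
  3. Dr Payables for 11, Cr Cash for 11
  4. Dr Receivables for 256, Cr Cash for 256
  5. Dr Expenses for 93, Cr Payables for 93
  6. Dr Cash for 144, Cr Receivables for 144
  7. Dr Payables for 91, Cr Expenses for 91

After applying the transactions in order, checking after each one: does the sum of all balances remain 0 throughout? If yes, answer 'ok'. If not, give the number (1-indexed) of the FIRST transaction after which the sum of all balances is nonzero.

After txn 1: dr=333 cr=333 sum_balances=0
After txn 2: dr=14 cr=14 sum_balances=0
After txn 3: dr=11 cr=11 sum_balances=0
After txn 4: dr=256 cr=256 sum_balances=0
After txn 5: dr=93 cr=93 sum_balances=0
After txn 6: dr=144 cr=144 sum_balances=0
After txn 7: dr=91 cr=91 sum_balances=0

Answer: ok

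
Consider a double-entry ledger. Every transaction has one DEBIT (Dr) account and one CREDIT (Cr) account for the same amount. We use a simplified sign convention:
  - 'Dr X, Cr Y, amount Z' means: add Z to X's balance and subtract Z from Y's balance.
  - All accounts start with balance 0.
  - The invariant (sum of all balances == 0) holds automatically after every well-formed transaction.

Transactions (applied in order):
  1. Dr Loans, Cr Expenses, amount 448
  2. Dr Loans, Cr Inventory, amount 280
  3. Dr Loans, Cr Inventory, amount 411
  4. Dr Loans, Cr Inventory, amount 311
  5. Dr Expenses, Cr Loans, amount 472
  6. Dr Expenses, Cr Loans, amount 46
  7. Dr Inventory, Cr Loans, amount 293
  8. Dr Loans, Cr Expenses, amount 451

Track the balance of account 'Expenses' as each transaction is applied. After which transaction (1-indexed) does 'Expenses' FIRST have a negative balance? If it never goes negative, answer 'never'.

After txn 1: Expenses=-448

Answer: 1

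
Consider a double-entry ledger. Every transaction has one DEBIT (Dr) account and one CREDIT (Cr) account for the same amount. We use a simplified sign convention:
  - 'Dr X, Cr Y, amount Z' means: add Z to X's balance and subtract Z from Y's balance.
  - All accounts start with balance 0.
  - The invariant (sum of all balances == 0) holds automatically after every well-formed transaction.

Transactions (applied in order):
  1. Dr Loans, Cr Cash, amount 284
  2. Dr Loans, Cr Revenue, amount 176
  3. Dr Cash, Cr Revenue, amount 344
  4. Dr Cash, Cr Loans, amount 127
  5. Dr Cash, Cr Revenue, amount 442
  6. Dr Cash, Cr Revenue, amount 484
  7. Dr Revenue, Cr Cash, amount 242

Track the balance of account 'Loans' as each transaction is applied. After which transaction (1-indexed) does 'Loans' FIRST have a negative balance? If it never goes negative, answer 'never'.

Answer: never

Derivation:
After txn 1: Loans=284
After txn 2: Loans=460
After txn 3: Loans=460
After txn 4: Loans=333
After txn 5: Loans=333
After txn 6: Loans=333
After txn 7: Loans=333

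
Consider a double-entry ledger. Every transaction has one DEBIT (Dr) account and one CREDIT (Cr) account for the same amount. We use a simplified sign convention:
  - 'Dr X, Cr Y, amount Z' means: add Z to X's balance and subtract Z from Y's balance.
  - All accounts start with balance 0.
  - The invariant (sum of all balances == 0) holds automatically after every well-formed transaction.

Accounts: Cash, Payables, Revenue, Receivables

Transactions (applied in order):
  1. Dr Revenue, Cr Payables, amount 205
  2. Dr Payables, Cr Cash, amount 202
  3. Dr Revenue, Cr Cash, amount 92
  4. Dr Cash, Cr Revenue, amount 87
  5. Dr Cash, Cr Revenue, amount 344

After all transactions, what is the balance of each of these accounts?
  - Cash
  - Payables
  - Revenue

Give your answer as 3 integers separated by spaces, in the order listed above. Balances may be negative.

Answer: 137 -3 -134

Derivation:
After txn 1 (Dr Revenue, Cr Payables, amount 205): Payables=-205 Revenue=205
After txn 2 (Dr Payables, Cr Cash, amount 202): Cash=-202 Payables=-3 Revenue=205
After txn 3 (Dr Revenue, Cr Cash, amount 92): Cash=-294 Payables=-3 Revenue=297
After txn 4 (Dr Cash, Cr Revenue, amount 87): Cash=-207 Payables=-3 Revenue=210
After txn 5 (Dr Cash, Cr Revenue, amount 344): Cash=137 Payables=-3 Revenue=-134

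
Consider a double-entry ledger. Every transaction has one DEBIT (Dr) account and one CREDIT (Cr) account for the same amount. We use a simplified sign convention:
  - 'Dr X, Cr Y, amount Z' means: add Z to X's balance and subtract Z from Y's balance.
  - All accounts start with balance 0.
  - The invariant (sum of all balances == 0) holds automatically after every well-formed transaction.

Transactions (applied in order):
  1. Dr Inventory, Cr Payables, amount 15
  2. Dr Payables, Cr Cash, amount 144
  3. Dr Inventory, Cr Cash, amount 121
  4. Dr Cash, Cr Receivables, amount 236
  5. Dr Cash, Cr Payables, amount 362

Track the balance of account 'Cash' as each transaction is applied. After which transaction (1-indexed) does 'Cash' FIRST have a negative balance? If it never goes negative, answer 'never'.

After txn 1: Cash=0
After txn 2: Cash=-144

Answer: 2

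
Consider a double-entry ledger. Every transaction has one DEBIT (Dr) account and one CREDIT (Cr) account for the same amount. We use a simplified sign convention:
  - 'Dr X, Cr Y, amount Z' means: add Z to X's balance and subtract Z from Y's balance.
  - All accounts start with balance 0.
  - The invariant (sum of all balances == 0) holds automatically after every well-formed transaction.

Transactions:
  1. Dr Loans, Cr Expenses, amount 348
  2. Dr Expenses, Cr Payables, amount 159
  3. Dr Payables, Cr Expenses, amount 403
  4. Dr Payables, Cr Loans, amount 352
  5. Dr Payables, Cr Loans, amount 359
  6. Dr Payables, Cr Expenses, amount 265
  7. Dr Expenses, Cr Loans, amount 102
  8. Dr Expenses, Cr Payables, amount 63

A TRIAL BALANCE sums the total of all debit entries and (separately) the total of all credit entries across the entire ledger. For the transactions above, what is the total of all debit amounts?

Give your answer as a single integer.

Answer: 2051

Derivation:
Txn 1: debit+=348
Txn 2: debit+=159
Txn 3: debit+=403
Txn 4: debit+=352
Txn 5: debit+=359
Txn 6: debit+=265
Txn 7: debit+=102
Txn 8: debit+=63
Total debits = 2051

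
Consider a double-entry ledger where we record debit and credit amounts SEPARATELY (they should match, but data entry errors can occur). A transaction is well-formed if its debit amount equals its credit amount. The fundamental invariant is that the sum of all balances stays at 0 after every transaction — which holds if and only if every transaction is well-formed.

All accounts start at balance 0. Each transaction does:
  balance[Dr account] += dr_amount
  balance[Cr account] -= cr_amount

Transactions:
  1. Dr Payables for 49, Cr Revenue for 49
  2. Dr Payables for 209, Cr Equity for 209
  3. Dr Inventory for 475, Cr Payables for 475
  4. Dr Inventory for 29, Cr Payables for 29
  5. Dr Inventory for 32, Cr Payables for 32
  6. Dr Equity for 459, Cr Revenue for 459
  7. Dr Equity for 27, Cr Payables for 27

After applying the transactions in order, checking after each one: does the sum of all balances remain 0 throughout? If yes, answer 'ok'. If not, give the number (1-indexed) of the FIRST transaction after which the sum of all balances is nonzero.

Answer: ok

Derivation:
After txn 1: dr=49 cr=49 sum_balances=0
After txn 2: dr=209 cr=209 sum_balances=0
After txn 3: dr=475 cr=475 sum_balances=0
After txn 4: dr=29 cr=29 sum_balances=0
After txn 5: dr=32 cr=32 sum_balances=0
After txn 6: dr=459 cr=459 sum_balances=0
After txn 7: dr=27 cr=27 sum_balances=0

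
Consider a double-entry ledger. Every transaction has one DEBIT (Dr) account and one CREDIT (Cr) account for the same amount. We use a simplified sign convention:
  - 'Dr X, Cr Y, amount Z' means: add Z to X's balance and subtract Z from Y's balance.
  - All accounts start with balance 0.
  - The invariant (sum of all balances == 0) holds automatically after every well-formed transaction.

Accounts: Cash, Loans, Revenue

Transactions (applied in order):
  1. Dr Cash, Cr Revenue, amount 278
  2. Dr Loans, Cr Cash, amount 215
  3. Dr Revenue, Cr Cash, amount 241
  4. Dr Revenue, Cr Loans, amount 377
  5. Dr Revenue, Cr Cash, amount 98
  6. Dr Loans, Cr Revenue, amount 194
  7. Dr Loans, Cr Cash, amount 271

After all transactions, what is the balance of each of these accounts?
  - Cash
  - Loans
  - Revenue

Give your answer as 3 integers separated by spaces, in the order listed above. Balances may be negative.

Answer: -547 303 244

Derivation:
After txn 1 (Dr Cash, Cr Revenue, amount 278): Cash=278 Revenue=-278
After txn 2 (Dr Loans, Cr Cash, amount 215): Cash=63 Loans=215 Revenue=-278
After txn 3 (Dr Revenue, Cr Cash, amount 241): Cash=-178 Loans=215 Revenue=-37
After txn 4 (Dr Revenue, Cr Loans, amount 377): Cash=-178 Loans=-162 Revenue=340
After txn 5 (Dr Revenue, Cr Cash, amount 98): Cash=-276 Loans=-162 Revenue=438
After txn 6 (Dr Loans, Cr Revenue, amount 194): Cash=-276 Loans=32 Revenue=244
After txn 7 (Dr Loans, Cr Cash, amount 271): Cash=-547 Loans=303 Revenue=244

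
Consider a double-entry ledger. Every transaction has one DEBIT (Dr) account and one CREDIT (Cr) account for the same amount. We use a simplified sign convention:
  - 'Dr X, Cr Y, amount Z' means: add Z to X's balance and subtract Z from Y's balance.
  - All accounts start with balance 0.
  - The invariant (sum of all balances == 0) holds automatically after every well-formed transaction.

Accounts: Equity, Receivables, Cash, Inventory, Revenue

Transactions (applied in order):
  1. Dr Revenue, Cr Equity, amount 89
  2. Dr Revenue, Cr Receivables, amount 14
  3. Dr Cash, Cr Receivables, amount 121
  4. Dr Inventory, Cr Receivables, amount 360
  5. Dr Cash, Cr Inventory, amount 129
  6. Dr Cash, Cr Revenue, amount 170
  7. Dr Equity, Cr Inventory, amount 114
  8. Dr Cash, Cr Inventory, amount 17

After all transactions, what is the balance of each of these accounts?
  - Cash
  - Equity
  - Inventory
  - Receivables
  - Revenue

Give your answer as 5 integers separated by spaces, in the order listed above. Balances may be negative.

After txn 1 (Dr Revenue, Cr Equity, amount 89): Equity=-89 Revenue=89
After txn 2 (Dr Revenue, Cr Receivables, amount 14): Equity=-89 Receivables=-14 Revenue=103
After txn 3 (Dr Cash, Cr Receivables, amount 121): Cash=121 Equity=-89 Receivables=-135 Revenue=103
After txn 4 (Dr Inventory, Cr Receivables, amount 360): Cash=121 Equity=-89 Inventory=360 Receivables=-495 Revenue=103
After txn 5 (Dr Cash, Cr Inventory, amount 129): Cash=250 Equity=-89 Inventory=231 Receivables=-495 Revenue=103
After txn 6 (Dr Cash, Cr Revenue, amount 170): Cash=420 Equity=-89 Inventory=231 Receivables=-495 Revenue=-67
After txn 7 (Dr Equity, Cr Inventory, amount 114): Cash=420 Equity=25 Inventory=117 Receivables=-495 Revenue=-67
After txn 8 (Dr Cash, Cr Inventory, amount 17): Cash=437 Equity=25 Inventory=100 Receivables=-495 Revenue=-67

Answer: 437 25 100 -495 -67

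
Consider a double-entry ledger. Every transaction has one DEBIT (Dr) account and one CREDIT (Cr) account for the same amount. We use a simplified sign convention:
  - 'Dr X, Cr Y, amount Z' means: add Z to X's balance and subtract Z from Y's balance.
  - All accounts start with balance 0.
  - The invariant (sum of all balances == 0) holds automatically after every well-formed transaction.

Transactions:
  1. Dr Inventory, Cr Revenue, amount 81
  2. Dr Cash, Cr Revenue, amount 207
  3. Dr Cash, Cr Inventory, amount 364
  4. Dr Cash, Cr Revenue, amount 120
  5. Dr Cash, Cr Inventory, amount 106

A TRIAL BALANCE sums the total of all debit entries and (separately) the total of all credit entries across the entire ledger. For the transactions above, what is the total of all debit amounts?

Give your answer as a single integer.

Txn 1: debit+=81
Txn 2: debit+=207
Txn 3: debit+=364
Txn 4: debit+=120
Txn 5: debit+=106
Total debits = 878

Answer: 878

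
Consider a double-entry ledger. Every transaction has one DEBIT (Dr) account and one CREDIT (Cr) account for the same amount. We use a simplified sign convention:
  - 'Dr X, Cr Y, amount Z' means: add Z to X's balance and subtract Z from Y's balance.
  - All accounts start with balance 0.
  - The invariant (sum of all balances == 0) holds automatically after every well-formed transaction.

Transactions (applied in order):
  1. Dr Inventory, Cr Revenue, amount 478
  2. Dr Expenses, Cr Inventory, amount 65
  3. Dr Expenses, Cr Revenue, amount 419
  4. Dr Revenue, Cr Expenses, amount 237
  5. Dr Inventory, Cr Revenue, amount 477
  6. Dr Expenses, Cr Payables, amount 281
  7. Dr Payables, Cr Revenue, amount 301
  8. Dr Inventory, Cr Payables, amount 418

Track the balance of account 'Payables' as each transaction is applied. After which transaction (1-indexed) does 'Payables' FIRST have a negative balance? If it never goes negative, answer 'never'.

After txn 1: Payables=0
After txn 2: Payables=0
After txn 3: Payables=0
After txn 4: Payables=0
After txn 5: Payables=0
After txn 6: Payables=-281

Answer: 6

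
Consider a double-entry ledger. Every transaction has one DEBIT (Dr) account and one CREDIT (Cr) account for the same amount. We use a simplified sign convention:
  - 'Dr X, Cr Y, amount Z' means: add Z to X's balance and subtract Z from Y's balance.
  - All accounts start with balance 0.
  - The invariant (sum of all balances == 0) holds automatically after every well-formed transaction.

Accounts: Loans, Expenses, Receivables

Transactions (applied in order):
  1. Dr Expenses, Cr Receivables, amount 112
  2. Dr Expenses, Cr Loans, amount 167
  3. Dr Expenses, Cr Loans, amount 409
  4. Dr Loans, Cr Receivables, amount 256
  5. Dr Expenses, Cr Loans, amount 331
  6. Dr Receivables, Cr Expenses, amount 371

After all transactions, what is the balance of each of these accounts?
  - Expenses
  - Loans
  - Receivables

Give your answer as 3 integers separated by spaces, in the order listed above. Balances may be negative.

Answer: 648 -651 3

Derivation:
After txn 1 (Dr Expenses, Cr Receivables, amount 112): Expenses=112 Receivables=-112
After txn 2 (Dr Expenses, Cr Loans, amount 167): Expenses=279 Loans=-167 Receivables=-112
After txn 3 (Dr Expenses, Cr Loans, amount 409): Expenses=688 Loans=-576 Receivables=-112
After txn 4 (Dr Loans, Cr Receivables, amount 256): Expenses=688 Loans=-320 Receivables=-368
After txn 5 (Dr Expenses, Cr Loans, amount 331): Expenses=1019 Loans=-651 Receivables=-368
After txn 6 (Dr Receivables, Cr Expenses, amount 371): Expenses=648 Loans=-651 Receivables=3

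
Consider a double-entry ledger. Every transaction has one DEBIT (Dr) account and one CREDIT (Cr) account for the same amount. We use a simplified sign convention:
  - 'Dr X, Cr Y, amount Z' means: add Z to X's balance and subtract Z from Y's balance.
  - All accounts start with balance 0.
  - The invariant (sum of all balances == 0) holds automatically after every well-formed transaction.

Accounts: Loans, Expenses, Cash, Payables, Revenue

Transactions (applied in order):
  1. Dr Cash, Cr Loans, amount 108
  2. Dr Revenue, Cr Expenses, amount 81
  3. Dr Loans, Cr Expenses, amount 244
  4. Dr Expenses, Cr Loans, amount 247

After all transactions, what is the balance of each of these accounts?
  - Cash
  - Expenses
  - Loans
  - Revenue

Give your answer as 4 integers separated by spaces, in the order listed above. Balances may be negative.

Answer: 108 -78 -111 81

Derivation:
After txn 1 (Dr Cash, Cr Loans, amount 108): Cash=108 Loans=-108
After txn 2 (Dr Revenue, Cr Expenses, amount 81): Cash=108 Expenses=-81 Loans=-108 Revenue=81
After txn 3 (Dr Loans, Cr Expenses, amount 244): Cash=108 Expenses=-325 Loans=136 Revenue=81
After txn 4 (Dr Expenses, Cr Loans, amount 247): Cash=108 Expenses=-78 Loans=-111 Revenue=81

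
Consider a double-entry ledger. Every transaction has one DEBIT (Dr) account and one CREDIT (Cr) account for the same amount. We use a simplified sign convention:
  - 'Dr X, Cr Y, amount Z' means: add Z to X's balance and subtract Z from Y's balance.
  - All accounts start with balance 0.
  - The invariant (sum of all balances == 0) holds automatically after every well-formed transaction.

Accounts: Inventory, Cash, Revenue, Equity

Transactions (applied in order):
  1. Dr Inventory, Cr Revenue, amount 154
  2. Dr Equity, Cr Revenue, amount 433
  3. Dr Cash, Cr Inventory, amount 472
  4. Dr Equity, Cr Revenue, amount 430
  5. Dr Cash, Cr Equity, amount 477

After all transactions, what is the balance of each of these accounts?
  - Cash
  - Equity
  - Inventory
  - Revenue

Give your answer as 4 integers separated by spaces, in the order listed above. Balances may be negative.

Answer: 949 386 -318 -1017

Derivation:
After txn 1 (Dr Inventory, Cr Revenue, amount 154): Inventory=154 Revenue=-154
After txn 2 (Dr Equity, Cr Revenue, amount 433): Equity=433 Inventory=154 Revenue=-587
After txn 3 (Dr Cash, Cr Inventory, amount 472): Cash=472 Equity=433 Inventory=-318 Revenue=-587
After txn 4 (Dr Equity, Cr Revenue, amount 430): Cash=472 Equity=863 Inventory=-318 Revenue=-1017
After txn 5 (Dr Cash, Cr Equity, amount 477): Cash=949 Equity=386 Inventory=-318 Revenue=-1017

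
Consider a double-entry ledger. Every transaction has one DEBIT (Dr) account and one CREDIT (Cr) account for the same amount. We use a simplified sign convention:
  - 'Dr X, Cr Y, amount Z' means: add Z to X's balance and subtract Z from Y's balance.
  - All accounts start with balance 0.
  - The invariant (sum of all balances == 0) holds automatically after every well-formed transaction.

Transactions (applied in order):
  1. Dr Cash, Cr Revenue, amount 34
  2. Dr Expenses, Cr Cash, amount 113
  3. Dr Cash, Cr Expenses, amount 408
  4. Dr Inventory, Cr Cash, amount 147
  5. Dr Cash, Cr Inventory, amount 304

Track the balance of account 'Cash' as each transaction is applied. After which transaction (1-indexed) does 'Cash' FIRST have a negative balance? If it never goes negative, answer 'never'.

After txn 1: Cash=34
After txn 2: Cash=-79

Answer: 2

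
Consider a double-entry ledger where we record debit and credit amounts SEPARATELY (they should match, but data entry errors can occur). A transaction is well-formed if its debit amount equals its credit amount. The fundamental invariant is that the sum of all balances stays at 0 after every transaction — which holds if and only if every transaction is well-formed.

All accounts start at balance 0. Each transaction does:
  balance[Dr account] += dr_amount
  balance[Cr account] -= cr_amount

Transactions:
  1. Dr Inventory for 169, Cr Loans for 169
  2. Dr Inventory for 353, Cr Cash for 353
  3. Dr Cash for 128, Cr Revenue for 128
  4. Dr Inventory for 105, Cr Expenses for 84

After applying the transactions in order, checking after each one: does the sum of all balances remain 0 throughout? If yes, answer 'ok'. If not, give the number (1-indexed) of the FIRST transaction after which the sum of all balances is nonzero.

After txn 1: dr=169 cr=169 sum_balances=0
After txn 2: dr=353 cr=353 sum_balances=0
After txn 3: dr=128 cr=128 sum_balances=0
After txn 4: dr=105 cr=84 sum_balances=21

Answer: 4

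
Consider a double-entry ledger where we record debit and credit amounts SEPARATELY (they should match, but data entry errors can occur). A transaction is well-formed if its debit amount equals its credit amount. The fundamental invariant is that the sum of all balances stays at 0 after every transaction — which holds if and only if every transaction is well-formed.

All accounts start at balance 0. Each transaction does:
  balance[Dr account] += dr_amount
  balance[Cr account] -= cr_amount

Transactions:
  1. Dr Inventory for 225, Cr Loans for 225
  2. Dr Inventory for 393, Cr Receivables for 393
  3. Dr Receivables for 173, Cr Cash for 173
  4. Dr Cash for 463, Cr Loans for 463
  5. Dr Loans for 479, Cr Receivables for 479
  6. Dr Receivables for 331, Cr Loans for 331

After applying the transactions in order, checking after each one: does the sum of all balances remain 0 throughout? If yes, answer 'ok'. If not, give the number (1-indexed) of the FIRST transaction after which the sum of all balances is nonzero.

After txn 1: dr=225 cr=225 sum_balances=0
After txn 2: dr=393 cr=393 sum_balances=0
After txn 3: dr=173 cr=173 sum_balances=0
After txn 4: dr=463 cr=463 sum_balances=0
After txn 5: dr=479 cr=479 sum_balances=0
After txn 6: dr=331 cr=331 sum_balances=0

Answer: ok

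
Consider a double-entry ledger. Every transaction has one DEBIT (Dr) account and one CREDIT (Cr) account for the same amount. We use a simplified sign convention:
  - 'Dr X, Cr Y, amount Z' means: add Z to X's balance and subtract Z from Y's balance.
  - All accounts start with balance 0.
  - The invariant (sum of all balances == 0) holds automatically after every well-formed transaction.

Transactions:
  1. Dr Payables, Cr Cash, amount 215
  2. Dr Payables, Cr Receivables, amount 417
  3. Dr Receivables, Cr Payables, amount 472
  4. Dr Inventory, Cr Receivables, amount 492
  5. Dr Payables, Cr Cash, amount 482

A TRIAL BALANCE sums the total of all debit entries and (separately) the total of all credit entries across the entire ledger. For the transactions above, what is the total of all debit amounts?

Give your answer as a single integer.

Answer: 2078

Derivation:
Txn 1: debit+=215
Txn 2: debit+=417
Txn 3: debit+=472
Txn 4: debit+=492
Txn 5: debit+=482
Total debits = 2078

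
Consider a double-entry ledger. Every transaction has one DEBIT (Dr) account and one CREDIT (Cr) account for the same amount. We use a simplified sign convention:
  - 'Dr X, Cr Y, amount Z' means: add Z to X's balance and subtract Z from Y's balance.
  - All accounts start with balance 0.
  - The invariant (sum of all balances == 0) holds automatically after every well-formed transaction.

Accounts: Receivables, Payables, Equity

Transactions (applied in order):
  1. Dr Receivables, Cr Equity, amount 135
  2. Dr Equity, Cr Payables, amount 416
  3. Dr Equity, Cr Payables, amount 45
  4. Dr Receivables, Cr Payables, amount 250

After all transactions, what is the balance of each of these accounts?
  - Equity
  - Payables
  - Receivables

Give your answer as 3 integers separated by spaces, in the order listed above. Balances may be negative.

Answer: 326 -711 385

Derivation:
After txn 1 (Dr Receivables, Cr Equity, amount 135): Equity=-135 Receivables=135
After txn 2 (Dr Equity, Cr Payables, amount 416): Equity=281 Payables=-416 Receivables=135
After txn 3 (Dr Equity, Cr Payables, amount 45): Equity=326 Payables=-461 Receivables=135
After txn 4 (Dr Receivables, Cr Payables, amount 250): Equity=326 Payables=-711 Receivables=385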